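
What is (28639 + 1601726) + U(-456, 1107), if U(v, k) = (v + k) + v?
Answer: 1630560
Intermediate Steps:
U(v, k) = k + 2*v (U(v, k) = (k + v) + v = k + 2*v)
(28639 + 1601726) + U(-456, 1107) = (28639 + 1601726) + (1107 + 2*(-456)) = 1630365 + (1107 - 912) = 1630365 + 195 = 1630560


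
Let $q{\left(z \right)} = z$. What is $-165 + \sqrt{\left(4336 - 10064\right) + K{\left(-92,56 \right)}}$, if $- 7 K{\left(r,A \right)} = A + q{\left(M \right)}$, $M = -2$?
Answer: $-165 + \frac{5 i \sqrt{11242}}{7} \approx -165.0 + 75.734 i$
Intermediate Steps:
$K{\left(r,A \right)} = \frac{2}{7} - \frac{A}{7}$ ($K{\left(r,A \right)} = - \frac{A - 2}{7} = - \frac{-2 + A}{7} = \frac{2}{7} - \frac{A}{7}$)
$-165 + \sqrt{\left(4336 - 10064\right) + K{\left(-92,56 \right)}} = -165 + \sqrt{\left(4336 - 10064\right) + \left(\frac{2}{7} - 8\right)} = -165 + \sqrt{-5728 - \frac{54}{7}} = -165 + \sqrt{- \frac{40150}{7}} = -165 + \frac{5 i \sqrt{11242}}{7}$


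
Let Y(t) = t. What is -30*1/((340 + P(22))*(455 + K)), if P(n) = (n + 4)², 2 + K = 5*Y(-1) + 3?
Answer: -15/229108 ≈ -6.5471e-5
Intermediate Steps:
K = -4 (K = -2 + (5*(-1) + 3) = -2 + (-5 + 3) = -2 - 2 = -4)
P(n) = (4 + n)²
-30*1/((340 + P(22))*(455 + K)) = -30*1/((340 + (4 + 22)²)*(455 - 4)) = -30*1/(451*(340 + 26²)) = -30*1/(451*(340 + 676)) = -30/(451*1016) = -30/458216 = -30*1/458216 = -15/229108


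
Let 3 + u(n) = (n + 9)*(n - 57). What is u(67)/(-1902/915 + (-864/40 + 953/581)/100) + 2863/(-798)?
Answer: -1545756005467/4602449382 ≈ -335.85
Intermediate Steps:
u(n) = -3 + (-57 + n)*(9 + n) (u(n) = -3 + (n + 9)*(n - 57) = -3 + (9 + n)*(-57 + n) = -3 + (-57 + n)*(9 + n))
u(67)/(-1902/915 + (-864/40 + 953/581)/100) + 2863/(-798) = (-516 + 67² - 48*67)/(-1902/915 + (-864/40 + 953/581)/100) + 2863/(-798) = (-516 + 4489 - 3216)/(-1902*1/915 + (-864*1/40 + 953*(1/581))*(1/100)) + 2863*(-1/798) = 757/(-634/305 + (-108/5 + 953/581)*(1/100)) - 409/114 = 757/(-634/305 - 57983/2905*1/100) - 409/114 = 757/(-634/305 - 57983/290500) - 409/114 = 757/(-40372363/17720500) - 409/114 = 757*(-17720500/40372363) - 409/114 = -13414418500/40372363 - 409/114 = -1545756005467/4602449382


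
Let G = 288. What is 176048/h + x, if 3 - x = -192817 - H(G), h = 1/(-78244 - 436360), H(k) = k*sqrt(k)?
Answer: -90594812172 + 3456*sqrt(2) ≈ -9.0595e+10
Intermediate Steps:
H(k) = k**(3/2)
h = -1/514604 (h = 1/(-514604) = -1/514604 ≈ -1.9432e-6)
x = 192820 + 3456*sqrt(2) (x = 3 - (-192817 - 288**(3/2)) = 3 - (-192817 - 3456*sqrt(2)) = 3 + (192817 + 3456*sqrt(2)) = 192820 + 3456*sqrt(2) ≈ 1.9771e+5)
176048/h + x = 176048/(-1/514604) + (192820 + 3456*sqrt(2)) = 176048*(-514604) + (192820 + 3456*sqrt(2)) = -90595004992 + (192820 + 3456*sqrt(2)) = -90594812172 + 3456*sqrt(2)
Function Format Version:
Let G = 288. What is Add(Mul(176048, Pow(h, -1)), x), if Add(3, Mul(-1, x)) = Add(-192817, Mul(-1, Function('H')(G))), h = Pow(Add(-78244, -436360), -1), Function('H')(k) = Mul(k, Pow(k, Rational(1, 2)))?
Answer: Add(-90594812172, Mul(3456, Pow(2, Rational(1, 2)))) ≈ -9.0595e+10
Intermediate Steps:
Function('H')(k) = Pow(k, Rational(3, 2))
h = Rational(-1, 514604) (h = Pow(-514604, -1) = Rational(-1, 514604) ≈ -1.9432e-6)
x = Add(192820, Mul(3456, Pow(2, Rational(1, 2)))) (x = Add(3, Mul(-1, Add(-192817, Mul(-1, Pow(288, Rational(3, 2)))))) = Add(3, Mul(-1, Add(-192817, Mul(-1, Mul(3456, Pow(2, Rational(1, 2))))))) = Add(3, Mul(-1, Add(-192817, Mul(-3456, Pow(2, Rational(1, 2)))))) = Add(3, Add(192817, Mul(3456, Pow(2, Rational(1, 2))))) = Add(192820, Mul(3456, Pow(2, Rational(1, 2)))) ≈ 1.9771e+5)
Add(Mul(176048, Pow(h, -1)), x) = Add(Mul(176048, Pow(Rational(-1, 514604), -1)), Add(192820, Mul(3456, Pow(2, Rational(1, 2))))) = Add(Mul(176048, -514604), Add(192820, Mul(3456, Pow(2, Rational(1, 2))))) = Add(-90595004992, Add(192820, Mul(3456, Pow(2, Rational(1, 2))))) = Add(-90594812172, Mul(3456, Pow(2, Rational(1, 2))))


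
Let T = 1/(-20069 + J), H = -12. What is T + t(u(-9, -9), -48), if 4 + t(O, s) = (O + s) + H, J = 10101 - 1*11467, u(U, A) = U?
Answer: -1564756/21435 ≈ -73.000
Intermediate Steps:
J = -1366 (J = 10101 - 11467 = -1366)
t(O, s) = -16 + O + s (t(O, s) = -4 + ((O + s) - 12) = -4 + (-12 + O + s) = -16 + O + s)
T = -1/21435 (T = 1/(-20069 - 1366) = 1/(-21435) = -1/21435 ≈ -4.6653e-5)
T + t(u(-9, -9), -48) = -1/21435 + (-16 - 9 - 48) = -1/21435 - 73 = -1564756/21435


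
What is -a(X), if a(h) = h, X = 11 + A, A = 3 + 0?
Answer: -14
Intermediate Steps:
A = 3
X = 14 (X = 11 + 3 = 14)
-a(X) = -1*14 = -14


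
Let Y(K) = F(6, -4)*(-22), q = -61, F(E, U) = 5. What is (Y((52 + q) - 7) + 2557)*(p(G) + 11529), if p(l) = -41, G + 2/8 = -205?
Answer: 28111136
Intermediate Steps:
G = -821/4 (G = -¼ - 205 = -821/4 ≈ -205.25)
Y(K) = -110 (Y(K) = 5*(-22) = -110)
(Y((52 + q) - 7) + 2557)*(p(G) + 11529) = (-110 + 2557)*(-41 + 11529) = 2447*11488 = 28111136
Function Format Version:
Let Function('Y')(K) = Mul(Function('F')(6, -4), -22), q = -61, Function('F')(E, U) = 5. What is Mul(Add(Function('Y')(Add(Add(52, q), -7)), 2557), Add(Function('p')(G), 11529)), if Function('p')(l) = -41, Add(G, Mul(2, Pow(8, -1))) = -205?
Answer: 28111136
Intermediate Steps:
G = Rational(-821, 4) (G = Add(Rational(-1, 4), -205) = Rational(-821, 4) ≈ -205.25)
Function('Y')(K) = -110 (Function('Y')(K) = Mul(5, -22) = -110)
Mul(Add(Function('Y')(Add(Add(52, q), -7)), 2557), Add(Function('p')(G), 11529)) = Mul(Add(-110, 2557), Add(-41, 11529)) = Mul(2447, 11488) = 28111136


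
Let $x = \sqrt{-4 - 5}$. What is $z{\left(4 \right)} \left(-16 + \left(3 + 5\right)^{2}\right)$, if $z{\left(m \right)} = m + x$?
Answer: $192 + 144 i \approx 192.0 + 144.0 i$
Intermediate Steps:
$x = 3 i$ ($x = \sqrt{-9} = 3 i \approx 3.0 i$)
$z{\left(m \right)} = m + 3 i$
$z{\left(4 \right)} \left(-16 + \left(3 + 5\right)^{2}\right) = \left(4 + 3 i\right) \left(-16 + \left(3 + 5\right)^{2}\right) = \left(4 + 3 i\right) \left(-16 + 8^{2}\right) = \left(4 + 3 i\right) \left(-16 + 64\right) = \left(4 + 3 i\right) 48 = 192 + 144 i$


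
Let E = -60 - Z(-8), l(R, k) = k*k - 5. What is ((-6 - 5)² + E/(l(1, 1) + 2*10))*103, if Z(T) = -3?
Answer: 193537/16 ≈ 12096.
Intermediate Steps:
l(R, k) = -5 + k² (l(R, k) = k² - 5 = -5 + k²)
E = -57 (E = -60 - 1*(-3) = -60 + 3 = -57)
((-6 - 5)² + E/(l(1, 1) + 2*10))*103 = ((-6 - 5)² - 57/((-5 + 1²) + 2*10))*103 = ((-11)² - 57/((-5 + 1) + 20))*103 = (121 - 57/(-4 + 20))*103 = (121 - 57/16)*103 = (1879/16)*103 = 193537/16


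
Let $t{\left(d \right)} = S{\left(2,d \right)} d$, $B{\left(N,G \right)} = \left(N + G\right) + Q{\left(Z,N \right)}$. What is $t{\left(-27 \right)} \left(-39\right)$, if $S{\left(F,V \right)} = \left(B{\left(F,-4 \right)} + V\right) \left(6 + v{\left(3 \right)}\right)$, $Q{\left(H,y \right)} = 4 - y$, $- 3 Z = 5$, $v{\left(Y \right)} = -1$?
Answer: $-142155$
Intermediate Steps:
$Z = - \frac{5}{3}$ ($Z = \left(- \frac{1}{3}\right) 5 = - \frac{5}{3} \approx -1.6667$)
$B{\left(N,G \right)} = 4 + G$ ($B{\left(N,G \right)} = \left(N + G\right) - \left(-4 + N\right) = \left(G + N\right) - \left(-4 + N\right) = 4 + G$)
$S{\left(F,V \right)} = 5 V$ ($S{\left(F,V \right)} = \left(\left(4 - 4\right) + V\right) \left(6 - 1\right) = \left(0 + V\right) 5 = V 5 = 5 V$)
$t{\left(d \right)} = 5 d^{2}$ ($t{\left(d \right)} = 5 d d = 5 d^{2}$)
$t{\left(-27 \right)} \left(-39\right) = 5 \left(-27\right)^{2} \left(-39\right) = 5 \cdot 729 \left(-39\right) = 3645 \left(-39\right) = -142155$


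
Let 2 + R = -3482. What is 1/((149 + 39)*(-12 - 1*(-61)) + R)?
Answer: 1/5728 ≈ 0.00017458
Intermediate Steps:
R = -3484 (R = -2 - 3482 = -3484)
1/((149 + 39)*(-12 - 1*(-61)) + R) = 1/((149 + 39)*(-12 - 1*(-61)) - 3484) = 1/(188*(-12 + 61) - 3484) = 1/(188*49 - 3484) = 1/(9212 - 3484) = 1/5728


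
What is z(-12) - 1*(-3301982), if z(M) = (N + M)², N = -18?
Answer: 3302882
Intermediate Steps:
z(M) = (-18 + M)²
z(-12) - 1*(-3301982) = (-18 - 12)² - 1*(-3301982) = (-30)² + 3301982 = 900 + 3301982 = 3302882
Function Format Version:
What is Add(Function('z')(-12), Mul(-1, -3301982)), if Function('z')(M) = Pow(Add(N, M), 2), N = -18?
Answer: 3302882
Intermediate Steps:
Function('z')(M) = Pow(Add(-18, M), 2)
Add(Function('z')(-12), Mul(-1, -3301982)) = Add(Pow(Add(-18, -12), 2), Mul(-1, -3301982)) = Add(Pow(-30, 2), 3301982) = Add(900, 3301982) = 3302882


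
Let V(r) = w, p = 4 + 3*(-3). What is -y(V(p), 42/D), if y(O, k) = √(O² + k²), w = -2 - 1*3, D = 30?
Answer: -√674/5 ≈ -5.1923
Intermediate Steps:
p = -5 (p = 4 - 9 = -5)
w = -5 (w = -2 - 3 = -5)
V(r) = -5
-y(V(p), 42/D) = -√((-5)² + (42/30)²) = -√(25 + (42*(1/30))²) = -√(25 + (7/5)²) = -√(25 + 49/25) = -√(674/25) = -√674/5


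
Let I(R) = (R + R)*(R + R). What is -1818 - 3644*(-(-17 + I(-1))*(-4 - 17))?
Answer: 992994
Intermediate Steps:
I(R) = 4*R**2 (I(R) = (2*R)*(2*R) = 4*R**2)
-1818 - 3644*(-(-17 + I(-1))*(-4 - 17)) = -1818 - 3644*(-(-17 + 4*(-1)**2)*(-4 - 17)) = -1818 - 3644*(-(-17 + 4*1)*(-21)) = -1818 - 3644*(-(-17 + 4)*(-21)) = -1818 - 3644*(-(-13)*(-21)) = -1818 - 3644*(-1*273) = -1818 - 3644*(-273) = -1818 - 1*(-994812) = -1818 + 994812 = 992994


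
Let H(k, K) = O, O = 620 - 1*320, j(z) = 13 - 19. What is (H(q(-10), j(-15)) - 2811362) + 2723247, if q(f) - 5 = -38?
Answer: -87815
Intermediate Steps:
j(z) = -6
O = 300 (O = 620 - 320 = 300)
q(f) = -33 (q(f) = 5 - 38 = -33)
H(k, K) = 300
(H(q(-10), j(-15)) - 2811362) + 2723247 = (300 - 2811362) + 2723247 = -2811062 + 2723247 = -87815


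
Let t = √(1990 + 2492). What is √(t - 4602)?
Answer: √(-4602 + 3*√498) ≈ 67.343*I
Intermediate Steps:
t = 3*√498 (t = √4482 = 3*√498 ≈ 66.948)
√(t - 4602) = √(3*√498 - 4602) = √(-4602 + 3*√498)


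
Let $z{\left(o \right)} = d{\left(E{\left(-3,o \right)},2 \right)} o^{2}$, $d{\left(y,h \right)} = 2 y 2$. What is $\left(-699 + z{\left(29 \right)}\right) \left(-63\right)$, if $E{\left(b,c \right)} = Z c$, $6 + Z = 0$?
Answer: $36920205$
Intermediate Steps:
$Z = -6$ ($Z = -6 + 0 = -6$)
$E{\left(b,c \right)} = - 6 c$
$d{\left(y,h \right)} = 4 y$
$z{\left(o \right)} = - 24 o^{3}$ ($z{\left(o \right)} = 4 \left(- 6 o\right) o^{2} = - 24 o o^{2} = - 24 o^{3}$)
$\left(-699 + z{\left(29 \right)}\right) \left(-63\right) = \left(-699 - 24 \cdot 29^{3}\right) \left(-63\right) = \left(-699 - 585336\right) \left(-63\right) = \left(-586035\right) \left(-63\right) = 36920205$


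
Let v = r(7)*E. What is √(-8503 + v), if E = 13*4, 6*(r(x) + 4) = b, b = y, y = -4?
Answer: I*√78711/3 ≈ 93.518*I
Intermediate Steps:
b = -4
r(x) = -14/3 (r(x) = -4 + (⅙)*(-4) = -4 - ⅔ = -14/3)
E = 52
v = -728/3 (v = -14/3*52 = -728/3 ≈ -242.67)
√(-8503 + v) = √(-8503 - 728/3) = √(-26237/3) = I*√78711/3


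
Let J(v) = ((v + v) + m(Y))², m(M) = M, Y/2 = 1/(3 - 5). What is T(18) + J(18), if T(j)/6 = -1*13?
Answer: 1147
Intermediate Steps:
Y = -1 (Y = 2/(3 - 5) = 2/(-2) = 2*(-½) = -1)
T(j) = -78 (T(j) = 6*(-1*13) = 6*(-13) = -78)
J(v) = (-1 + 2*v)² (J(v) = ((v + v) - 1)² = (2*v - 1)² = (-1 + 2*v)²)
T(18) + J(18) = -78 + (-1 + 2*18)² = -78 + (-1 + 36)² = -78 + 35² = -78 + 1225 = 1147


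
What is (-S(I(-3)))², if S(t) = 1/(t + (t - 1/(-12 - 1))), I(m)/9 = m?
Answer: 169/491401 ≈ 0.00034391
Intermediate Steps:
I(m) = 9*m
S(t) = 1/(1/13 + 2*t) (S(t) = 1/(t + (t - 1/(-13))) = 1/(t + (t - 1*(-1/13))) = 1/(t + (t + 1/13)) = 1/(t + (1/13 + t)) = 1/(1/13 + 2*t))
(-S(I(-3)))² = (-13/(1 + 26*(9*(-3))))² = (-13/(1 + 26*(-27)))² = (-13/(1 - 702))² = (-13/(-701))² = (-13*(-1)/701)² = (-1*(-13/701))² = (13/701)² = 169/491401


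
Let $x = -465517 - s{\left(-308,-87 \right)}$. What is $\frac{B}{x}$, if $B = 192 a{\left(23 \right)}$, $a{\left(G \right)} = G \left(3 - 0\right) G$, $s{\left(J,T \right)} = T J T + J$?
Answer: $\frac{304704}{1866043} \approx 0.16329$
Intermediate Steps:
$s{\left(J,T \right)} = J + J T^{2}$ ($s{\left(J,T \right)} = J T T + J = J T^{2} + J = J + J T^{2}$)
$a{\left(G \right)} = 3 G^{2}$ ($a{\left(G \right)} = G \left(3 + 0\right) G = G 3 G = 3 G G = 3 G^{2}$)
$B = 304704$ ($B = 192 \cdot 3 \cdot 23^{2} = 192 \cdot 3 \cdot 529 = 192 \cdot 1587 = 304704$)
$x = 1866043$ ($x = -465517 - - 308 \left(1 + \left(-87\right)^{2}\right) = -465517 - - 308 \left(1 + 7569\right) = -465517 - \left(-308\right) 7570 = -465517 - -2331560 = -465517 + 2331560 = 1866043$)
$\frac{B}{x} = \frac{304704}{1866043}$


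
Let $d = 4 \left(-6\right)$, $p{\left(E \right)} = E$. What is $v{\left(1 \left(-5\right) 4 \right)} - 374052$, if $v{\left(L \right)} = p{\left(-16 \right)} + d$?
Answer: $-374092$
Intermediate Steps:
$d = -24$
$v{\left(L \right)} = -40$ ($v{\left(L \right)} = -16 - 24 = -40$)
$v{\left(1 \left(-5\right) 4 \right)} - 374052 = -40 - 374052 = -374092$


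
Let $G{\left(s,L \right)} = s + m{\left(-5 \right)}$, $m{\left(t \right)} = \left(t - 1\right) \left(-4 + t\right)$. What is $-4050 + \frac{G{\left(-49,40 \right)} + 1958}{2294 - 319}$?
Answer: $- \frac{7996787}{1975} \approx -4049.0$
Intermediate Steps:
$m{\left(t \right)} = \left(-1 + t\right) \left(-4 + t\right)$
$G{\left(s,L \right)} = 54 + s$ ($G{\left(s,L \right)} = s + \left(4 + \left(-5\right)^{2} - -25\right) = s + \left(4 + 25 + 25\right) = s + 54 = 54 + s$)
$-4050 + \frac{G{\left(-49,40 \right)} + 1958}{2294 - 319} = -4050 + \frac{\left(54 - 49\right) + 1958}{2294 - 319} = -4050 + \frac{5 + 1958}{1975} = -4050 + 1963 \cdot \frac{1}{1975} = -4050 + \frac{1963}{1975} = - \frac{7996787}{1975}$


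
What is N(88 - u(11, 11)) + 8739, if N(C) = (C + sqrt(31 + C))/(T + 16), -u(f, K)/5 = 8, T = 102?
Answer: 515665/59 + sqrt(159)/118 ≈ 8740.2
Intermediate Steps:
u(f, K) = -40 (u(f, K) = -5*8 = -40)
N(C) = C/118 + sqrt(31 + C)/118 (N(C) = (C + sqrt(31 + C))/(102 + 16) = (C + sqrt(31 + C))/118 = (C + sqrt(31 + C))*(1/118) = C/118 + sqrt(31 + C)/118)
N(88 - u(11, 11)) + 8739 = ((88 - 1*(-40))/118 + sqrt(31 + (88 - 1*(-40)))/118) + 8739 = ((88 + 40)/118 + sqrt(31 + (88 + 40))/118) + 8739 = ((1/118)*128 + sqrt(31 + 128)/118) + 8739 = (64/59 + sqrt(159)/118) + 8739 = 515665/59 + sqrt(159)/118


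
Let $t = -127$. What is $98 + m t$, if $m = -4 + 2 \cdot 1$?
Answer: $352$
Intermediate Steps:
$m = -2$ ($m = -4 + 2 = -2$)
$98 + m t = 98 - -254 = 98 + 254 = 352$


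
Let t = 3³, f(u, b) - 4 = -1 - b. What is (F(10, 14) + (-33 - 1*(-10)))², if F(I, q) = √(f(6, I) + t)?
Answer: 549 - 92*√5 ≈ 343.28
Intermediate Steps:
f(u, b) = 3 - b (f(u, b) = 4 + (-1 - b) = 3 - b)
t = 27
F(I, q) = √(30 - I) (F(I, q) = √((3 - I) + 27) = √(30 - I))
(F(10, 14) + (-33 - 1*(-10)))² = (√(30 - 1*10) + (-33 - 1*(-10)))² = (√(30 - 10) + (-33 + 10))² = (√20 - 23)² = (2*√5 - 23)² = (-23 + 2*√5)²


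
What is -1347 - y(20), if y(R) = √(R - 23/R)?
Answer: -1347 - √1885/10 ≈ -1351.3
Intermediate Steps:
-1347 - y(20) = -1347 - √(20 - 23/20) = -1347 - √(377/20) = -1347 - √1885/10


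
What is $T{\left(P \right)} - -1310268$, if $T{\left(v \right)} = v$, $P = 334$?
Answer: $1310602$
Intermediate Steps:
$T{\left(P \right)} - -1310268 = 334 - -1310268 = 334 + 1310268 = 1310602$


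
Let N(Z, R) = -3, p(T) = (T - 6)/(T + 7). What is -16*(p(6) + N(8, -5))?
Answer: 48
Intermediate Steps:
p(T) = (-6 + T)/(7 + T)
-16*(p(6) + N(8, -5)) = -16*((-6 + 6)/(7 + 6) - 3) = -16*(0/13 - 3) = -16*((1/13)*0 - 3) = -16*(0 - 3) = -16*(-3) = 48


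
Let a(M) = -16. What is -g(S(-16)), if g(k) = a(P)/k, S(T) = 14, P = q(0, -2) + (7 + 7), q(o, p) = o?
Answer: 8/7 ≈ 1.1429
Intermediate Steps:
P = 14 (P = 0 + (7 + 7) = 0 + 14 = 14)
g(k) = -16/k
-g(S(-16)) = -(-16)/14 = -1*(-8/7) = 8/7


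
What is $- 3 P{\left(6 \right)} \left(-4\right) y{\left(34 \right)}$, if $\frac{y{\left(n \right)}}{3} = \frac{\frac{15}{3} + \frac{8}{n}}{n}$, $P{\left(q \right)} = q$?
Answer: $\frac{9612}{289} \approx 33.26$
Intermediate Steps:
$y{\left(n \right)} = \frac{3 \left(5 + \frac{8}{n}\right)}{n}$ ($y{\left(n \right)} = 3 \frac{\frac{15}{3} + \frac{8}{n}}{n} = 3 \frac{15 \cdot \frac{1}{3} + \frac{8}{n}}{n} = 3 \frac{5 + \frac{8}{n}}{n} = \frac{3 \left(5 + \frac{8}{n}\right)}{n}$)
$- 3 P{\left(6 \right)} \left(-4\right) y{\left(34 \right)} = - 3 \cdot 6 \left(-4\right) \frac{3 \left(8 + 5 \cdot 34\right)}{1156} = - 18 \left(-4\right) 3 \cdot \frac{1}{1156} \left(8 + 170\right) = - \left(-72\right) 3 \cdot \frac{1}{1156} \cdot 178 = - \frac{\left(-72\right) 267}{578} = \left(-1\right) \left(- \frac{9612}{289}\right) = \frac{9612}{289}$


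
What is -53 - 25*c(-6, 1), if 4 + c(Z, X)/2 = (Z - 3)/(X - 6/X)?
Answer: 57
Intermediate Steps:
c(Z, X) = -8 + 2*(-3 + Z)/(X - 6/X) (c(Z, X) = -8 + 2*((Z - 3)/(X - 6/X)) = -8 + 2*((-3 + Z)/(X - 6/X)) = -8 + 2*(-3 + Z)/(X - 6/X))
-53 - 25*c(-6, 1) = -53 - 50*(24 - 4*1² - 3*1 + 1*(-6))/(-6 + 1²) = -53 - 50*(24 - 4*1 - 3 - 6)/(-6 + 1) = -53 - 50*(24 - 4 - 3 - 6)/(-5) = -53 - 50*(-1)*11/5 = -53 - 25*(-22/5) = -53 + 110 = 57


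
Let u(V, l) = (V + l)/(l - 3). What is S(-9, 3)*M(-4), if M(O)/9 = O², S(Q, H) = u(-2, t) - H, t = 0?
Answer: -336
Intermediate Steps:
u(V, l) = (V + l)/(-3 + l)
S(Q, H) = ⅔ - H (S(Q, H) = (-2 + 0)/(-3 + 0) - H = -2/(-3) - H = -⅓*(-2) - H = ⅔ - H)
M(O) = 9*O²
S(-9, 3)*M(-4) = (⅔ - 1*3)*(9*(-4)²) = (⅔ - 3)*(9*16) = -7/3*144 = -336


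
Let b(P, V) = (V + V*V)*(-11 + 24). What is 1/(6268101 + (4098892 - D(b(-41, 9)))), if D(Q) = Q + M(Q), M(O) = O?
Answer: 1/10364653 ≈ 9.6482e-8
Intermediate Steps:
b(P, V) = 13*V + 13*V² (b(P, V) = (V + V²)*13 = 13*V + 13*V²)
D(Q) = 2*Q (D(Q) = Q + Q = 2*Q)
1/(6268101 + (4098892 - D(b(-41, 9)))) = 1/(6268101 + (4098892 - 2*13*9*(1 + 9))) = 1/(6268101 + (4098892 - 2*13*9*10)) = 1/(6268101 + (4098892 - 2*1170)) = 1/(6268101 + (4098892 - 1*2340)) = 1/(6268101 + (4098892 - 2340)) = 1/(6268101 + 4096552) = 1/10364653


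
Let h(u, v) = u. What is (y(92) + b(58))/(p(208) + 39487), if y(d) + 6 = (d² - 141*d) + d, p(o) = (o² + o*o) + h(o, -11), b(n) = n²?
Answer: -1058/126223 ≈ -0.0083820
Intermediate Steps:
p(o) = o + 2*o² (p(o) = (o² + o*o) + o = (o² + o²) + o = 2*o² + o = o + 2*o²)
y(d) = -6 + d² - 140*d (y(d) = -6 + ((d² - 141*d) + d) = -6 + (d² - 140*d) = -6 + d² - 140*d)
(y(92) + b(58))/(p(208) + 39487) = ((-6 + 92² - 140*92) + 58²)/(208*(1 + 2*208) + 39487) = ((-6 + 8464 - 12880) + 3364)/(208*(1 + 416) + 39487) = (-4422 + 3364)/(208*417 + 39487) = -1058/(86736 + 39487) = -1058/126223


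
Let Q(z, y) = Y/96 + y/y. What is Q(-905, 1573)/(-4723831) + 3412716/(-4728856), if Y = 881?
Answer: -11379629478323/15768223459296 ≈ -0.72168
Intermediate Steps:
Q(z, y) = 977/96 (Q(z, y) = 881/96 + y/y = 881*(1/96) + 1 = 881/96 + 1 = 977/96)
Q(-905, 1573)/(-4723831) + 3412716/(-4728856) = (977/96)/(-4723831) + 3412716/(-4728856) = (977/96)*(-1/4723831) + 3412716*(-1/4728856) = -977/453487776 - 50187/69542 = -11379629478323/15768223459296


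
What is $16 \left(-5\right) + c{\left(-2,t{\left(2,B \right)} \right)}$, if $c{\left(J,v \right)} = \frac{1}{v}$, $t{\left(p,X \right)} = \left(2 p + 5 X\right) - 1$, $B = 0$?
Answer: $- \frac{239}{3} \approx -79.667$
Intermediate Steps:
$t{\left(p,X \right)} = -1 + 2 p + 5 X$
$16 \left(-5\right) + c{\left(-2,t{\left(2,B \right)} \right)} = 16 \left(-5\right) + \frac{1}{-1 + 2 \cdot 2 + 5 \cdot 0} = -80 + \frac{1}{-1 + 4 + 0} = -80 + \frac{1}{3} = - \frac{239}{3}$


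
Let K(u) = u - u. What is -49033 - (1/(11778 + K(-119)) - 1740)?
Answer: -557016955/11778 ≈ -47293.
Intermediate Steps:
K(u) = 0
-49033 - (1/(11778 + K(-119)) - 1740) = -49033 - (1/(11778 + 0) - 1740) = -49033 - (1/11778 - 1740) = -49033 - 1*(-20493719/11778) = -49033 + 20493719/11778 = -557016955/11778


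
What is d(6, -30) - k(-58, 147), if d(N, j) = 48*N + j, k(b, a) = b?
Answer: 316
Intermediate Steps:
d(N, j) = j + 48*N
d(6, -30) - k(-58, 147) = (-30 + 48*6) - 1*(-58) = (-30 + 288) + 58 = 258 + 58 = 316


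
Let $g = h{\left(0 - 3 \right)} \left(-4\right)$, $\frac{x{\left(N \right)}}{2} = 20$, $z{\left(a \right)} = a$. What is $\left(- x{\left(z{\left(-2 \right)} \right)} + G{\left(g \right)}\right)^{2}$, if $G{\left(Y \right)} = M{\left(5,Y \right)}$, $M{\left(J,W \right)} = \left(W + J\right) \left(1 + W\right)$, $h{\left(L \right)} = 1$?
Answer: $1849$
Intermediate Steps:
$x{\left(N \right)} = 40$ ($x{\left(N \right)} = 2 \cdot 20 = 40$)
$g = -4$ ($g = 1 \left(-4\right) = -4$)
$M{\left(J,W \right)} = \left(1 + W\right) \left(J + W\right)$ ($M{\left(J,W \right)} = \left(J + W\right) \left(1 + W\right) = \left(1 + W\right) \left(J + W\right)$)
$G{\left(Y \right)} = 5 + Y^{2} + 6 Y$ ($G{\left(Y \right)} = 5 + Y + Y^{2} + 5 Y = 5 + Y^{2} + 6 Y$)
$\left(- x{\left(z{\left(-2 \right)} \right)} + G{\left(g \right)}\right)^{2} = \left(\left(-1\right) 40 + \left(5 + \left(-4\right)^{2} + 6 \left(-4\right)\right)\right)^{2} = \left(-40 + \left(5 + 16 - 24\right)\right)^{2} = \left(-40 - 3\right)^{2} = \left(-43\right)^{2} = 1849$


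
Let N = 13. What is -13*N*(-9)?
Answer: 1521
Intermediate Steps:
-13*N*(-9) = -13*13*(-9) = -169*(-9) = 1521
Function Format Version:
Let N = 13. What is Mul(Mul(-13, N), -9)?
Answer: 1521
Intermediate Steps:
Mul(Mul(-13, N), -9) = Mul(Mul(-13, 13), -9) = Mul(-169, -9) = 1521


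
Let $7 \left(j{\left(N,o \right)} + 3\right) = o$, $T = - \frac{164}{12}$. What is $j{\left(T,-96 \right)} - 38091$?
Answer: $- \frac{266754}{7} \approx -38108.0$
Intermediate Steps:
$T = - \frac{41}{3}$ ($T = \left(-164\right) \frac{1}{12} = - \frac{41}{3} \approx -13.667$)
$j{\left(N,o \right)} = -3 + \frac{o}{7}$
$j{\left(T,-96 \right)} - 38091 = \left(-3 + \frac{1}{7} \left(-96\right)\right) - 38091 = \left(-3 - \frac{96}{7}\right) - 38091 = - \frac{117}{7} - 38091 = - \frac{266754}{7}$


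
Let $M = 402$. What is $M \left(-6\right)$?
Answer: $-2412$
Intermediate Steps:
$M \left(-6\right) = 402 \left(-6\right) = -2412$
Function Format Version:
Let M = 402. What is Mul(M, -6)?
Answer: -2412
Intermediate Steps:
Mul(M, -6) = Mul(402, -6) = -2412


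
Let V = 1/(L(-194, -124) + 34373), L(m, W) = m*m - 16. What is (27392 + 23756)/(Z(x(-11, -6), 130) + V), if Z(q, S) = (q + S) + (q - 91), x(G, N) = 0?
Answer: 920574491/701932 ≈ 1311.5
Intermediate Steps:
L(m, W) = -16 + m**2 (L(m, W) = m**2 - 16 = -16 + m**2)
V = 1/71993 (V = 1/((-16 + (-194)**2) + 34373) = 1/((-16 + 37636) + 34373) = 1/(37620 + 34373) = 1/71993 ≈ 1.3890e-5)
Z(q, S) = -91 + S + 2*q (Z(q, S) = (S + q) + (-91 + q) = -91 + S + 2*q)
(27392 + 23756)/(Z(x(-11, -6), 130) + V) = (27392 + 23756)/((-91 + 130 + 2*0) + 1/71993) = 51148/((-91 + 130 + 0) + 1/71993) = 51148/(39 + 1/71993) = 51148/(2807728/71993) = 51148*(71993/2807728) = 920574491/701932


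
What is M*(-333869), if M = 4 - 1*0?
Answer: -1335476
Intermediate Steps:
M = 4 (M = 4 + 0 = 4)
M*(-333869) = 4*(-333869) = -1335476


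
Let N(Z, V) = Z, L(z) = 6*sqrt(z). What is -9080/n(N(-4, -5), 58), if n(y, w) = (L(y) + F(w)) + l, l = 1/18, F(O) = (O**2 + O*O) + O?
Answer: -19964032560/14920424857 + 35303040*I/14920424857 ≈ -1.338 + 0.0023661*I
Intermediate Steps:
F(O) = O + 2*O**2 (F(O) = (O**2 + O**2) + O = 2*O**2 + O = O + 2*O**2)
l = 1/18 ≈ 0.055556
n(y, w) = 1/18 + 6*sqrt(y) + w*(1 + 2*w) (n(y, w) = (6*sqrt(y) + w*(1 + 2*w)) + 1/18 = 1/18 + 6*sqrt(y) + w*(1 + 2*w))
-9080/n(N(-4, -5), 58) = -9080/(1/18 + 58 + 2*58**2 + 6*sqrt(-4)) = -9080/(1/18 + 58 + 2*3364 + 6*(2*I)) = -9080/(1/18 + 58 + 6728 + 12*I) = -9080*324*(122149/18 - 12*I)/14920424857 = -2941920*(122149/18 - 12*I)/14920424857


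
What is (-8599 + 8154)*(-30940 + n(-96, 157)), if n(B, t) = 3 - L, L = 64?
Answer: 13795445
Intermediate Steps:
n(B, t) = -61 (n(B, t) = 3 - 1*64 = 3 - 64 = -61)
(-8599 + 8154)*(-30940 + n(-96, 157)) = (-8599 + 8154)*(-30940 - 61) = -445*(-31001) = 13795445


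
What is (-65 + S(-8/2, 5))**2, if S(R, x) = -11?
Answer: 5776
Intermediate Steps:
(-65 + S(-8/2, 5))**2 = (-65 - 11)**2 = (-76)**2 = 5776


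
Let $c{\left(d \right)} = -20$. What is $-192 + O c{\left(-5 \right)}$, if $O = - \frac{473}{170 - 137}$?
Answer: $\frac{284}{3} \approx 94.667$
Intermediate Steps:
$O = - \frac{43}{3}$ ($O = - \frac{473}{170 - 137} = - \frac{473}{33} = \left(-473\right) \frac{1}{33} = - \frac{43}{3} \approx -14.333$)
$-192 + O c{\left(-5 \right)} = -192 - - \frac{860}{3} = -192 + \frac{860}{3} = \frac{284}{3}$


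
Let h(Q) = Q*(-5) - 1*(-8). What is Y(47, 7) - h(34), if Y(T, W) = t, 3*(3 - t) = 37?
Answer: 458/3 ≈ 152.67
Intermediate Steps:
t = -28/3 (t = 3 - ⅓*37 = 3 - 37/3 = -28/3 ≈ -9.3333)
Y(T, W) = -28/3
h(Q) = 8 - 5*Q (h(Q) = -5*Q + 8 = 8 - 5*Q)
Y(47, 7) - h(34) = -28/3 - (8 - 5*34) = -28/3 - (8 - 170) = -28/3 - 1*(-162) = -28/3 + 162 = 458/3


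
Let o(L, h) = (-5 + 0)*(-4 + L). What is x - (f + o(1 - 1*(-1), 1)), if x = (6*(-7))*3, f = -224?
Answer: 88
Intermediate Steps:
o(L, h) = 20 - 5*L (o(L, h) = -5*(-4 + L) = 20 - 5*L)
x = -126 (x = -42*3 = -126)
x - (f + o(1 - 1*(-1), 1)) = -126 - (-224 + (20 - 5*(1 - 1*(-1)))) = -126 - (-224 + (20 - 5*(1 + 1))) = -126 - (-224 + (20 - 5*2)) = -126 - (-224 + (20 - 10)) = -126 - (-224 + 10) = -126 - 1*(-214) = -126 + 214 = 88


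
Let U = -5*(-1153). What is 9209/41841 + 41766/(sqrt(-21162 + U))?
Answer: 9209/41841 - 41766*I*sqrt(15397)/15397 ≈ 0.2201 - 336.59*I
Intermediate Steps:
U = 5765
9209/41841 + 41766/(sqrt(-21162 + U)) = 9209/41841 + 41766/(sqrt(-21162 + 5765)) = 9209*(1/41841) + 41766/(sqrt(-15397)) = 9209/41841 + 41766/((I*sqrt(15397))) = 9209/41841 + 41766*(-I*sqrt(15397)/15397) = 9209/41841 - 41766*I*sqrt(15397)/15397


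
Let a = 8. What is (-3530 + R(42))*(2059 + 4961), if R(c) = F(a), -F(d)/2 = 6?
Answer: -24864840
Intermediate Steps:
F(d) = -12 (F(d) = -2*6 = -12)
R(c) = -12
(-3530 + R(42))*(2059 + 4961) = (-3530 - 12)*(2059 + 4961) = -3542*7020 = -24864840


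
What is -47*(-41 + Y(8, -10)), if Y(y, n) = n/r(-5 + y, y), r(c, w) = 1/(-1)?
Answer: 1457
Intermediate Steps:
r(c, w) = -1
Y(y, n) = -n (Y(y, n) = n/(-1) = n*(-1) = -n)
-47*(-41 + Y(8, -10)) = -47*(-41 - 1*(-10)) = -47*(-41 + 10) = -47*(-31) = 1457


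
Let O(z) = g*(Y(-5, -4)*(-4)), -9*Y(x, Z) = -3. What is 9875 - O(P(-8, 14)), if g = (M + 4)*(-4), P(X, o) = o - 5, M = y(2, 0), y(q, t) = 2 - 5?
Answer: 29609/3 ≈ 9869.7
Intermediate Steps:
Y(x, Z) = 1/3 (Y(x, Z) = -1/9*(-3) = 1/3)
y(q, t) = -3
M = -3
P(X, o) = -5 + o
g = -4 (g = (-3 + 4)*(-4) = 1*(-4) = -4)
O(z) = 16/3 (O(z) = -4*(-4)/3 = -4*(-4/3) = 16/3)
9875 - O(P(-8, 14)) = 9875 - 1*16/3 = 9875 - 16/3 = 29609/3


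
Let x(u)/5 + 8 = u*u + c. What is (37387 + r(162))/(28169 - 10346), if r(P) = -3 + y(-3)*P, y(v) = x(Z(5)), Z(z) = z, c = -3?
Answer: 3748/1371 ≈ 2.7338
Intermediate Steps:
x(u) = -55 + 5*u² (x(u) = -40 + 5*(u*u - 3) = -40 + 5*(u² - 3) = -40 + 5*(-3 + u²) = -40 + (-15 + 5*u²) = -55 + 5*u²)
y(v) = 70 (y(v) = -55 + 5*5² = -55 + 5*25 = -55 + 125 = 70)
r(P) = -3 + 70*P
(37387 + r(162))/(28169 - 10346) = (37387 + (-3 + 70*162))/(28169 - 10346) = (37387 + (-3 + 11340))/17823 = (37387 + 11337)*(1/17823) = 48724*(1/17823) = 3748/1371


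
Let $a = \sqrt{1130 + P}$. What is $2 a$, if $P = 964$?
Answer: $2 \sqrt{2094} \approx 91.521$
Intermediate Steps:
$a = \sqrt{2094}$ ($a = \sqrt{1130 + 964} = \sqrt{2094} \approx 45.76$)
$2 a = 2 \sqrt{2094}$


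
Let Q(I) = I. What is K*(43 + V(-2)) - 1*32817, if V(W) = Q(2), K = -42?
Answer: -34707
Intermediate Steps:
V(W) = 2
K*(43 + V(-2)) - 1*32817 = -42*(43 + 2) - 1*32817 = -42*45 - 32817 = -1890 - 32817 = -34707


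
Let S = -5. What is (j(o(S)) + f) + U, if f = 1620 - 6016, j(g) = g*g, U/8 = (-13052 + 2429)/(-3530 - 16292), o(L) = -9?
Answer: -42723473/9911 ≈ -4310.7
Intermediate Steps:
U = 42492/9911 (U = 8*((-13052 + 2429)/(-3530 - 16292)) = 8*(-10623/(-19822)) = 8*(-10623*(-1/19822)) = 8*(10623/19822) = 42492/9911 ≈ 4.2874)
j(g) = g²
f = -4396
(j(o(S)) + f) + U = ((-9)² - 4396) + 42492/9911 = (81 - 4396) + 42492/9911 = -4315 + 42492/9911 = -42723473/9911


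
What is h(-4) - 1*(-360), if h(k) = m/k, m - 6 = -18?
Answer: 363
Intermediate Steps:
m = -12 (m = 6 - 18 = -12)
h(k) = -12/k
h(-4) - 1*(-360) = -12/(-4) - 1*(-360) = -12*(-¼) + 360 = 3 + 360 = 363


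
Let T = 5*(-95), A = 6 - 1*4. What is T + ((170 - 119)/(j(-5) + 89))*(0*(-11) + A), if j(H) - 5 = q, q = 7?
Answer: -47873/101 ≈ -473.99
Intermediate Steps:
j(H) = 12 (j(H) = 5 + 7 = 12)
A = 2 (A = 6 - 4 = 2)
T = -475
T + ((170 - 119)/(j(-5) + 89))*(0*(-11) + A) = -475 + ((170 - 119)/(12 + 89))*(0*(-11) + 2) = -475 + (51/101)*(0 + 2) = -475 + (51*(1/101))*2 = -475 + (51/101)*2 = -475 + 102/101 = -47873/101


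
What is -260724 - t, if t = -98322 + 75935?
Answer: -238337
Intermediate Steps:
t = -22387
-260724 - t = -260724 - 1*(-22387) = -260724 + 22387 = -238337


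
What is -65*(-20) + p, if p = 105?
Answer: 1405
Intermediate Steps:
-65*(-20) + p = -65*(-20) + 105 = 1300 + 105 = 1405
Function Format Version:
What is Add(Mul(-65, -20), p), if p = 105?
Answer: 1405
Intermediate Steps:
Add(Mul(-65, -20), p) = Add(Mul(-65, -20), 105) = Add(1300, 105) = 1405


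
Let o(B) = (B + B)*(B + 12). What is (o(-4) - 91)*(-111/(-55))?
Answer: -3441/11 ≈ -312.82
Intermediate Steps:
o(B) = 2*B*(12 + B) (o(B) = (2*B)*(12 + B) = 2*B*(12 + B))
(o(-4) - 91)*(-111/(-55)) = (2*(-4)*(12 - 4) - 91)*(-111/(-55)) = (2*(-4)*8 - 91)*(-111*(-1/55)) = (-64 - 91)*(111/55) = -155*111/55 = -3441/11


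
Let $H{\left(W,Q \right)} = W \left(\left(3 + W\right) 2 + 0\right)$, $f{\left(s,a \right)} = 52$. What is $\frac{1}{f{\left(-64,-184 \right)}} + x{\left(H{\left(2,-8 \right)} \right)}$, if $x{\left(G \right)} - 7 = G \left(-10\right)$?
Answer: $- \frac{10035}{52} \approx -192.98$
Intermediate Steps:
$H{\left(W,Q \right)} = W \left(6 + 2 W\right)$ ($H{\left(W,Q \right)} = W \left(\left(6 + 2 W\right) + 0\right) = W \left(6 + 2 W\right)$)
$x{\left(G \right)} = 7 - 10 G$ ($x{\left(G \right)} = 7 + G \left(-10\right) = 7 - 10 G$)
$\frac{1}{f{\left(-64,-184 \right)}} + x{\left(H{\left(2,-8 \right)} \right)} = \frac{1}{52} + \left(7 - 10 \cdot 2 \cdot 2 \left(3 + 2\right)\right) = \frac{1}{52} + \left(7 - 10 \cdot 2 \cdot 2 \cdot 5\right) = \frac{1}{52} + \left(7 - 200\right) = \frac{1}{52} - 193 = - \frac{10035}{52}$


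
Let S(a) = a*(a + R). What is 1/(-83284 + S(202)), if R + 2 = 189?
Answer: -1/4706 ≈ -0.00021249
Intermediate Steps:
R = 187 (R = -2 + 189 = 187)
S(a) = a*(187 + a) (S(a) = a*(a + 187) = a*(187 + a))
1/(-83284 + S(202)) = 1/(-83284 + 202*(187 + 202)) = 1/(-83284 + 202*389) = 1/(-83284 + 78578) = 1/(-4706) = -1/4706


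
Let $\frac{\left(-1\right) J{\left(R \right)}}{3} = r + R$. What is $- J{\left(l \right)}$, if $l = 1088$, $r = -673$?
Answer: $1245$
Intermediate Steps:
$J{\left(R \right)} = 2019 - 3 R$ ($J{\left(R \right)} = - 3 \left(-673 + R\right) = 2019 - 3 R$)
$- J{\left(l \right)} = - (2019 - 3264) = \left(-1\right) \left(-1245\right) = 1245$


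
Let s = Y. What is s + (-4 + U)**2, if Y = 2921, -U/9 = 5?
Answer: 5322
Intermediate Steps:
U = -45 (U = -9*5 = -45)
s = 2921
s + (-4 + U)**2 = 2921 + (-4 - 45)**2 = 2921 + (-49)**2 = 2921 + 2401 = 5322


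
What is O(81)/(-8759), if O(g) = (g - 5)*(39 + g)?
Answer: -480/461 ≈ -1.0412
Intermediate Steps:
O(g) = (-5 + g)*(39 + g)
O(81)/(-8759) = (-195 + 81² + 34*81)/(-8759) = (-195 + 6561 + 2754)*(-1/8759) = 9120*(-1/8759) = -480/461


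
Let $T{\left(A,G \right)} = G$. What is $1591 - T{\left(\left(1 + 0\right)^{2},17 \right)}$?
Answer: $1574$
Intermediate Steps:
$1591 - T{\left(\left(1 + 0\right)^{2},17 \right)} = 1591 - 17 = 1574$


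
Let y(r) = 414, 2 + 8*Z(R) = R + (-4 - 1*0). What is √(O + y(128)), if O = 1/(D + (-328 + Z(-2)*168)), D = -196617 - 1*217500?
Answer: √84623342033/14297 ≈ 20.347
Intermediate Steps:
Z(R) = -¾ + R/8 (Z(R) = -¼ + (R + (-4 - 1*0))/8 = -¼ + (R + (-4 + 0))/8 = -¼ + (R - 4)/8 = -¼ + (-4 + R)/8 = -¼ + (-½ + R/8) = -¾ + R/8)
D = -414117 (D = -196617 - 217500 = -414117)
O = -1/414613 (O = 1/(-414117 + (-328 + (-¾ + (⅛)*(-2))*168)) = 1/(-414117 + (-328 + (-¾ - ¼)*168)) = 1/(-414117 + (-328 - 1*168)) = 1/(-414117 + (-328 - 168)) = 1/(-414117 - 496) = 1/(-414613) = -1/414613 ≈ -2.4119e-6)
√(O + y(128)) = √(-1/414613 + 414) = √(171649781/414613) = √84623342033/14297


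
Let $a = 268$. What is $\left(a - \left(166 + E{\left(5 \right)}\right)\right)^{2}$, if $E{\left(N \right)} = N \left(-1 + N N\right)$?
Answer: $324$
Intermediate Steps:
$E{\left(N \right)} = N \left(-1 + N^{2}\right)$
$\left(a - \left(166 + E{\left(5 \right)}\right)\right)^{2} = \left(268 - \left(291 - 5\right)\right)^{2} = \left(268 - 286\right)^{2} = \left(-18\right)^{2} = 324$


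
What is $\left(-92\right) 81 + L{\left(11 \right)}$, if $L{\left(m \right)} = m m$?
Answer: $-7331$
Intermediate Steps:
$L{\left(m \right)} = m^{2}$
$\left(-92\right) 81 + L{\left(11 \right)} = \left(-92\right) 81 + 11^{2} = -7452 + 121 = -7331$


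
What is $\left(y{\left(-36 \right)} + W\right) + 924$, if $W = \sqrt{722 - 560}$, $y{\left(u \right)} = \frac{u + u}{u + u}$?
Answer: $925 + 9 \sqrt{2} \approx 937.73$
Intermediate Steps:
$y{\left(u \right)} = 1$ ($y{\left(u \right)} = \frac{2 u}{2 u} = 2 u \frac{1}{2 u} = 1$)
$W = 9 \sqrt{2}$ ($W = \sqrt{162} = 9 \sqrt{2} \approx 12.728$)
$\left(y{\left(-36 \right)} + W\right) + 924 = \left(1 + 9 \sqrt{2}\right) + 924 = 925 + 9 \sqrt{2}$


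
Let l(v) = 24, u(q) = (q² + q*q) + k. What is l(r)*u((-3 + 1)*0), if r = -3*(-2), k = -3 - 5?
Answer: -192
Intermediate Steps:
k = -8
u(q) = -8 + 2*q² (u(q) = (q² + q*q) - 8 = (q² + q²) - 8 = 2*q² - 8 = -8 + 2*q²)
r = 6
l(r)*u((-3 + 1)*0) = 24*(-8 + 2*((-3 + 1)*0)²) = 24*(-8 + 2*(-2*0)²) = 24*(-8 + 2*0²) = 24*(-8 + 2*0) = 24*(-8 + 0) = 24*(-8) = -192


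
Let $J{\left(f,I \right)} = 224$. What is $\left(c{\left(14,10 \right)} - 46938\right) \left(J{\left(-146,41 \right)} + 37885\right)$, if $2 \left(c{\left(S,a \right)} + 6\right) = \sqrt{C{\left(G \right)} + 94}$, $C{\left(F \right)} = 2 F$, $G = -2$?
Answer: $-1788988896 + \frac{114327 \sqrt{10}}{2} \approx -1.7888 \cdot 10^{9}$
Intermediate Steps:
$c{\left(S,a \right)} = -6 + \frac{3 \sqrt{10}}{2}$ ($c{\left(S,a \right)} = -6 + \frac{\sqrt{2 \left(-2\right) + 94}}{2} = -6 + \frac{\sqrt{-4 + 94}}{2} = -6 + \frac{\sqrt{90}}{2} = -6 + \frac{3 \sqrt{10}}{2}$)
$\left(c{\left(14,10 \right)} - 46938\right) \left(J{\left(-146,41 \right)} + 37885\right) = \left(\left(-6 + \frac{3 \sqrt{10}}{2}\right) - 46938\right) \left(224 + 37885\right) = \left(-46944 + \frac{3 \sqrt{10}}{2}\right) 38109 = -1788988896 + \frac{114327 \sqrt{10}}{2}$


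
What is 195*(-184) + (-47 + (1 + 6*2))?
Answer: -35914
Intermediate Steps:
195*(-184) + (-47 + (1 + 6*2)) = -35880 + (-47 + (1 + 12)) = -35880 + (-47 + 13) = -35880 - 34 = -35914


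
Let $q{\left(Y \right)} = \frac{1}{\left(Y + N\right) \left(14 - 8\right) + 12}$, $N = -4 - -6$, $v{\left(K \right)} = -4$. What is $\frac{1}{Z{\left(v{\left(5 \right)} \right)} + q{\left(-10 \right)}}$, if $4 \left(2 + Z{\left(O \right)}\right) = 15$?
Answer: $\frac{18}{31} \approx 0.58065$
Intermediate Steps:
$N = 2$ ($N = -4 + 6 = 2$)
$q{\left(Y \right)} = \frac{1}{24 + 6 Y}$ ($q{\left(Y \right)} = \frac{1}{\left(Y + 2\right) \left(14 - 8\right) + 12} = \frac{1}{\left(2 + Y\right) 6 + 12} = \frac{1}{\left(12 + 6 Y\right) + 12} = \frac{1}{24 + 6 Y}$)
$Z{\left(O \right)} = \frac{7}{4}$ ($Z{\left(O \right)} = -2 + \frac{1}{4} \cdot 15 = -2 + \frac{15}{4} = \frac{7}{4}$)
$\frac{1}{Z{\left(v{\left(5 \right)} \right)} + q{\left(-10 \right)}} = \frac{1}{\frac{7}{4} + \frac{1}{6 \left(4 - 10\right)}} = \frac{1}{\frac{7}{4} + \frac{1}{6 \left(-6\right)}} = \frac{1}{\frac{7}{4} + \frac{1}{6} \left(- \frac{1}{6}\right)} = \frac{1}{\frac{7}{4} - \frac{1}{36}} = \frac{1}{\frac{31}{18}} = \frac{18}{31}$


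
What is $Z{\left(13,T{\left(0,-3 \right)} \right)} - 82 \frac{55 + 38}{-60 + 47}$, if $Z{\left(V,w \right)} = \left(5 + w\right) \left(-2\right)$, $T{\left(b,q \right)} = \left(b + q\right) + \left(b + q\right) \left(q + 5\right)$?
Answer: $\frac{7730}{13} \approx 594.62$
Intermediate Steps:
$T{\left(b,q \right)} = b + q + \left(5 + q\right) \left(b + q\right)$ ($T{\left(b,q \right)} = \left(b + q\right) + \left(b + q\right) \left(5 + q\right) = \left(b + q\right) + \left(5 + q\right) \left(b + q\right) = b + q + \left(5 + q\right) \left(b + q\right)$)
$Z{\left(V,w \right)} = -10 - 2 w$
$Z{\left(13,T{\left(0,-3 \right)} \right)} - 82 \frac{55 + 38}{-60 + 47} = \left(-10 - 2 \left(\left(-3\right)^{2} + 6 \cdot 0 + 6 \left(-3\right) + 0 \left(-3\right)\right)\right) - 82 \frac{55 + 38}{-60 + 47} = \left(-10 - 2 \left(9 + 0 - 18 + 0\right)\right) - 82 \frac{93}{-13} = \left(-10 - -18\right) - 82 \cdot 93 \left(- \frac{1}{13}\right) = \left(-10 + 18\right) - - \frac{7626}{13} = 8 + \frac{7626}{13} = \frac{7730}{13}$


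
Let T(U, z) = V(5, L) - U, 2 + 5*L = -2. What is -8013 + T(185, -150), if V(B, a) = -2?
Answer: -8200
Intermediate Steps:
L = -4/5 (L = -2/5 + (1/5)*(-2) = -2/5 - 2/5 = -4/5 ≈ -0.80000)
T(U, z) = -2 - U
-8013 + T(185, -150) = -8013 + (-2 - 1*185) = -8013 + (-2 - 185) = -8013 - 187 = -8200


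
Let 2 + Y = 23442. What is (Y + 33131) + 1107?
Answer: 57678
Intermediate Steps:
Y = 23440 (Y = -2 + 23442 = 23440)
(Y + 33131) + 1107 = (23440 + 33131) + 1107 = 56571 + 1107 = 57678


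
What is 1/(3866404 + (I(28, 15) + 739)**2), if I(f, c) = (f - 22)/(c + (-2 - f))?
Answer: 25/110298349 ≈ 2.2666e-7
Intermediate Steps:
I(f, c) = (-22 + f)/(-2 + c - f)
1/(3866404 + (I(28, 15) + 739)**2) = 1/(3866404 + ((22 - 1*28)/(2 + 28 - 1*15) + 739)**2) = 1/(3866404 + ((22 - 28)/(2 + 28 - 15) + 739)**2) = 1/(3866404 + (-6/15 + 739)**2) = 1/(3866404 + ((1/15)*(-6) + 739)**2) = 1/(3866404 + (-2/5 + 739)**2) = 1/(3866404 + (3693/5)**2) = 1/(3866404 + 13638249/25) = 1/(110298349/25) = 25/110298349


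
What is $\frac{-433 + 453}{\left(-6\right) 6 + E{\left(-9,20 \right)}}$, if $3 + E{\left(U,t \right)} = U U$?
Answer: $\frac{10}{21} \approx 0.47619$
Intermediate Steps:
$E{\left(U,t \right)} = -3 + U^{2}$ ($E{\left(U,t \right)} = -3 + U U = -3 + U^{2}$)
$\frac{-433 + 453}{\left(-6\right) 6 + E{\left(-9,20 \right)}} = \frac{-433 + 453}{\left(-6\right) 6 - \left(3 - \left(-9\right)^{2}\right)} = \frac{20}{-36 + \left(-3 + 81\right)} = \frac{20}{-36 + 78} = \frac{20}{42} = 20 \cdot \frac{1}{42} = \frac{10}{21}$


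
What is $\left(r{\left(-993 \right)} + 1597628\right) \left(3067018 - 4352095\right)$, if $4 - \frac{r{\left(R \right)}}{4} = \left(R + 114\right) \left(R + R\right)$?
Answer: $6920309275164$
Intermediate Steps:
$r{\left(R \right)} = 16 - 8 R \left(114 + R\right)$ ($r{\left(R \right)} = 16 - 4 \left(R + 114\right) \left(R + R\right) = 16 - 4 \left(114 + R\right) 2 R = 16 - 4 \cdot 2 R \left(114 + R\right) = 16 - 8 R \left(114 + R\right)$)
$\left(r{\left(-993 \right)} + 1597628\right) \left(3067018 - 4352095\right) = \left(\left(16 - -905616 - 8 \left(-993\right)^{2}\right) + 1597628\right) \left(3067018 - 4352095\right) = \left(\left(16 + 905616 - 7888392\right) + 1597628\right) \left(-1285077\right) = \left(-6982760 + 1597628\right) \left(-1285077\right) = \left(-5385132\right) \left(-1285077\right) = 6920309275164$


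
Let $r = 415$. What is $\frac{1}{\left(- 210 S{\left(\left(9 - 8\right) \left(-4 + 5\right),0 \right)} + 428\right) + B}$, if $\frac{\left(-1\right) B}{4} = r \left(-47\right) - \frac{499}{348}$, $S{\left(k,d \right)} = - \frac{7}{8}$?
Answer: $\frac{348}{27365845} \approx 1.2717 \cdot 10^{-5}$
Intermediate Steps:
$S{\left(k,d \right)} = - \frac{7}{8}$ ($S{\left(k,d \right)} = \left(-7\right) \frac{1}{8} = - \frac{7}{8}$)
$B = \frac{6788239}{87}$ ($B = - 4 \left(415 \left(-47\right) - \frac{499}{348}\right) = - 4 \left(-19505 - \frac{499}{348}\right) = \left(-4\right) \left(- \frac{6788239}{348}\right) = \frac{6788239}{87} \approx 78026.0$)
$\frac{1}{\left(- 210 S{\left(\left(9 - 8\right) \left(-4 + 5\right),0 \right)} + 428\right) + B} = \frac{1}{\left(\left(-210\right) \left(- \frac{7}{8}\right) + 428\right) + \frac{6788239}{87}} = \frac{1}{\left(\frac{735}{4} + 428\right) + \frac{6788239}{87}} = \frac{1}{\frac{2447}{4} + \frac{6788239}{87}} = \frac{1}{\frac{27365845}{348}} = \frac{348}{27365845}$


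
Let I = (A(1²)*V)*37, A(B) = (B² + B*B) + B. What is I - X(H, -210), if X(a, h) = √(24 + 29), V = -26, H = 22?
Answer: -2886 - √53 ≈ -2893.3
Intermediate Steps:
A(B) = B + 2*B² (A(B) = (B² + B²) + B = 2*B² + B = B + 2*B²)
X(a, h) = √53
I = -2886 (I = ((1²*(1 + 2*1²))*(-26))*37 = ((1*(1 + 2*1))*(-26))*37 = ((1*(1 + 2))*(-26))*37 = ((1*3)*(-26))*37 = (3*(-26))*37 = -78*37 = -2886)
I - X(H, -210) = -2886 - √53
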